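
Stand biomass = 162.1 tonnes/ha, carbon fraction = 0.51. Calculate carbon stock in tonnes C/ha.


Formula: Carbon Stock = Biomass * Carbon Fraction
C = 162.1 t/ha * 0.51
C = 82.7 t C/ha

82.7


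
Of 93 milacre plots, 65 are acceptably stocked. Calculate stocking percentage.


Formula: Stocking % = stocked plots / total plots * 100
Stocking = 65 / 93 * 100
Stocking = 0.6989 * 100 = 69.9%

69.9


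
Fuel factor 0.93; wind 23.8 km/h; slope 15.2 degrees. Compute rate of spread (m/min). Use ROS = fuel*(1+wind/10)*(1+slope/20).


Formula: ROS = fuel * (1 + wind/10) * (1 + slope/20)
Wind factor = 1 + 23.8/10 = 3.38
Slope factor = 1 + 15.2/20 = 1.76
ROS = 0.93 * 3.38 * 1.76 = 5.53 m/min

5.53


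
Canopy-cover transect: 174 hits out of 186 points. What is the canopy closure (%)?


Formula: Canopy closure = covered points / total points * 100
Closure = 174 / 186 * 100
Closure = 0.9355 * 100 = 93.5%

93.5


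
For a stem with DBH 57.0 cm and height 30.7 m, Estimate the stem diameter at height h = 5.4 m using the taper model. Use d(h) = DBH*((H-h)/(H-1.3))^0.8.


Taper: d(h) = DBH * ((H - h) / (H - 1.3))^0.8
Numerator = H - h = 30.7 - 5.4 = 25.3 m
Denominator = H - 1.3 = 30.7 - 1.3 = 29.4 m
Ratio = 25.3 / 29.4 = 0.86054
d = 57.0 * 0.86054^0.8 = 50.5 cm

50.5


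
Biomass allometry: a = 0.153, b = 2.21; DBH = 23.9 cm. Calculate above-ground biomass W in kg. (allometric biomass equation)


Formula: W = a * DBH^b  (allometric power law)
DBH^b = 23.9^2.21 = 1112.3959
W = 0.153 * 1112.3959 = 170.2 kg

170.2


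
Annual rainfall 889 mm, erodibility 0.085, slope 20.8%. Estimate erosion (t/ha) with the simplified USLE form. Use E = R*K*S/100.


Formula: E = R * K * S / 100  (simplified USLE)
R * K = 889 * 0.085 = 75.565
E = 75.565 * 20.8 / 100 = 15.72 t/ha

15.72


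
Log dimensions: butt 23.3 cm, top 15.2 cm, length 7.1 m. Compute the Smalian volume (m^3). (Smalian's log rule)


Smalian: V = (A1 + A2)/2 * L,  A = pi*(D/200)^2
A1 = pi*(23.3/200)^2 = 0.042638 m^2
A2 = pi*(15.2/200)^2 = 0.018146 m^2
V = (0.042638+0.018146)/2*7.1 = 0.2158 m^3

0.2158


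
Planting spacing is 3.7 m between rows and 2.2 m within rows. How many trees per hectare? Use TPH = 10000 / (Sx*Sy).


Formula: TPH = 10000 m^2/ha / (spacing_x * spacing_y)
Area per tree = 3.7 m * 2.2 m = 8.14 m^2
TPH = 10000 / 8.14 = 1229 trees/ha

1229


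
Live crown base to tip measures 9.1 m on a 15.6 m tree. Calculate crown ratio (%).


Formula: Crown Ratio = (Crown Length / Total Height) * 100
CR = (9.1 m / 15.6 m) * 100
CR = 0.5833 * 100 = 58.3%

58.3


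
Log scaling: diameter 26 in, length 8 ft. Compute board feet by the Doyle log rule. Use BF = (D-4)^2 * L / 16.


Doyle: BF = (D - 4)^2 * L / 16
Adjusted diameter = 26 - 4 = 22 in
(D-4)^2 = 22^2 = 484
BF = 484 * 8 / 16 = 242 BF

242


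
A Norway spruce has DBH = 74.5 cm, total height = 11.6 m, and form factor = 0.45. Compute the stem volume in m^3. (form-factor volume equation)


Formula: V = pi * (DBH/200)^2 * H * ff
Radius = DBH/200 = 74.5/200 = 0.3725 m
Radius^2 = 0.3725^2 = 0.13875625 m^2
V = pi * 0.13875625 * 11.6 * 0.45
V = 2.275 m^3

2.275


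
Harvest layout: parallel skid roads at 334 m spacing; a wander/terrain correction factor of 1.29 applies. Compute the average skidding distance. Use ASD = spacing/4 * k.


Formula: ASD = (spacing / 4) * correction
Uncorrected distance = spacing / 4 = 334 / 4 = 83.5 m
ASD = 83.5 * 1.29 = 108 m

108


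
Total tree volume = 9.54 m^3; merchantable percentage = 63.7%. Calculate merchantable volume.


Formula: MV = V_total * (merchantable_pct / 100)
Merchantable fraction = 63.7% / 100 = 0.637
MV = 9.54 m^3 * 0.637 = 6.077 m^3

6.077


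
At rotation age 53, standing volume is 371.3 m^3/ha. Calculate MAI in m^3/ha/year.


Formula: MAI = Total Volume / Stand Age
MAI = 371.3 m^3/ha / 53 years
MAI = 7.01 m^3/ha/year

7.01


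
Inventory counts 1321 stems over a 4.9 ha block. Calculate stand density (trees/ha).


Formula: Stand Density = N_trees / Area_ha
Density = 1321 trees / 4.9 ha
Density = 270 trees/ha

270


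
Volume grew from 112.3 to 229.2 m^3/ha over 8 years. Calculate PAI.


Formula: PAI = (V_T2 - V_T1) / (T2 - T1)
Volume increment = 229.2 - 112.3 = 116.9 m^3/ha
PAI = 116.9 / 8 = 14.61 m^3/ha/year

14.61


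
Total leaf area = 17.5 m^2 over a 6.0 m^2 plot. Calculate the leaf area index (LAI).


Formula: LAI = total leaf area / ground area  (dimensionless)
LAI = 17.5 m^2 / 6.0 m^2
LAI = 2.92

2.92


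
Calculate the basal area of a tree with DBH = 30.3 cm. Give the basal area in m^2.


Formula: BA = pi * (DBH/2)^2 / 10000  (cm^2 to m^2)
Radius = DBH/2 = 30.3/2 = 15.15 cm
BA = pi * 15.15^2 / 10000
   = 721.0662 cm^2 / 10000
   = 0.0721 m^2

0.0721


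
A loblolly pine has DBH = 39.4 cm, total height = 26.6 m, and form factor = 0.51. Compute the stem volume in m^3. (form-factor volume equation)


Formula: V = pi * (DBH/200)^2 * H * ff
Radius = DBH/200 = 39.4/200 = 0.197 m
Radius^2 = 0.197^2 = 0.038809 m^2
V = pi * 0.038809 * 26.6 * 0.51
V = 1.654 m^3

1.654


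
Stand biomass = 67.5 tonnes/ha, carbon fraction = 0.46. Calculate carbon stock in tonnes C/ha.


Formula: Carbon Stock = Biomass * Carbon Fraction
C = 67.5 t/ha * 0.46
C = 31.1 t C/ha

31.1


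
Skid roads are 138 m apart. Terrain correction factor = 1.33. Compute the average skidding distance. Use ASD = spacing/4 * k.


Formula: ASD = (spacing / 4) * correction
Uncorrected distance = spacing / 4 = 138 / 4 = 34.5 m
ASD = 34.5 * 1.33 = 46 m

46


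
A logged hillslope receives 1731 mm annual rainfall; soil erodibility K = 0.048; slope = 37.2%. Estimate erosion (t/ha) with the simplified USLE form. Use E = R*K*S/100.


Formula: E = R * K * S / 100  (simplified USLE)
R * K = 1731 * 0.048 = 83.088
E = 83.088 * 37.2 / 100 = 30.91 t/ha

30.91


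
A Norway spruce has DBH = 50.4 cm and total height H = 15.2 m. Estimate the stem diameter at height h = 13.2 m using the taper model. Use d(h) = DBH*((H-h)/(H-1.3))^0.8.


Taper: d(h) = DBH * ((H - h) / (H - 1.3))^0.8
Numerator = H - h = 15.2 - 13.2 = 2.0 m
Denominator = H - 1.3 = 15.2 - 1.3 = 13.9 m
Ratio = 2.0 / 13.9 = 0.14388
d = 50.4 * 0.14388^0.8 = 10.7 cm

10.7


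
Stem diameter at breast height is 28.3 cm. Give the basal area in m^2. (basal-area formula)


Formula: BA = pi * (DBH/2)^2 / 10000  (cm^2 to m^2)
Radius = DBH/2 = 28.3/2 = 14.15 cm
BA = pi * 14.15^2 / 10000
   = 629.0175 cm^2 / 10000
   = 0.0629 m^2

0.0629


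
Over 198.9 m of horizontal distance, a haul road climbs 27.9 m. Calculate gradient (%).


Formula: Gradient = rise / run * 100
Gradient = 27.9 / 198.9 * 100 = 14.0%

14.0


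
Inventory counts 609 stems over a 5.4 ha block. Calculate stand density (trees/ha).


Formula: Stand Density = N_trees / Area_ha
Density = 609 trees / 5.4 ha
Density = 113 trees/ha

113


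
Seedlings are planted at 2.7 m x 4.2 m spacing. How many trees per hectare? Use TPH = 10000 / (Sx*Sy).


Formula: TPH = 10000 m^2/ha / (spacing_x * spacing_y)
Area per tree = 2.7 m * 4.2 m = 11.34 m^2
TPH = 10000 / 11.34 = 882 trees/ha

882


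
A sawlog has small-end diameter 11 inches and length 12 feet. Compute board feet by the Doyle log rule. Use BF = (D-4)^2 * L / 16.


Doyle: BF = (D - 4)^2 * L / 16
Adjusted diameter = 11 - 4 = 7 in
(D-4)^2 = 7^2 = 49
BF = 49 * 12 / 16 = 37 BF

37


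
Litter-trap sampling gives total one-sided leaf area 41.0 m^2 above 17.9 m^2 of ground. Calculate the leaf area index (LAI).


Formula: LAI = total leaf area / ground area  (dimensionless)
LAI = 41.0 m^2 / 17.9 m^2
LAI = 2.29

2.29


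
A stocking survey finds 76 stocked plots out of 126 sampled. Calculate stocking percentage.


Formula: Stocking % = stocked plots / total plots * 100
Stocking = 76 / 126 * 100
Stocking = 0.6032 * 100 = 60.3%

60.3


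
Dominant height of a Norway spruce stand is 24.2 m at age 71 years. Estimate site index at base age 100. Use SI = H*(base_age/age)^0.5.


Formula: SI = H_dom * (base_age / age)^0.5
Age ratio = 100 / 71 = 1.40845
sqrt(age_ratio) = 1.18678
SI = 24.2 * 1.18678 = 28.7 m

28.7


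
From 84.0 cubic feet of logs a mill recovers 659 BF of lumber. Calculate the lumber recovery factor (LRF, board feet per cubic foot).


Formula: LRF = Lumber Output (BF) / Log Input (ft^3)
LRF = 659 BF / 84.0 ft^3
LRF = 7.85 BF/ft^3

7.85


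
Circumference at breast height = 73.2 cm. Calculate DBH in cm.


Formula: DBH = C / pi
DBH = 73.2 / pi
pi = 3.14159...
DBH = 23.3 cm

23.3


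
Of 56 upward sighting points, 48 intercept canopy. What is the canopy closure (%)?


Formula: Canopy closure = covered points / total points * 100
Closure = 48 / 56 * 100
Closure = 0.8571 * 100 = 85.7%

85.7


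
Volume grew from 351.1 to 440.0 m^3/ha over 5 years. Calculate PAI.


Formula: PAI = (V_T2 - V_T1) / (T2 - T1)
Volume increment = 440.0 - 351.1 = 88.9 m^3/ha
PAI = 88.9 / 5 = 17.78 m^3/ha/year

17.78


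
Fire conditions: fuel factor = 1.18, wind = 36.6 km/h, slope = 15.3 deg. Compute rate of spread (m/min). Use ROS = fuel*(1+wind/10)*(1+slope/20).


Formula: ROS = fuel * (1 + wind/10) * (1 + slope/20)
Wind factor = 1 + 36.6/10 = 4.66
Slope factor = 1 + 15.3/20 = 1.765
ROS = 1.18 * 4.66 * 1.765 = 9.71 m/min

9.71


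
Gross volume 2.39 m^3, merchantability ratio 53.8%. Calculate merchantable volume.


Formula: MV = V_total * (merchantable_pct / 100)
Merchantable fraction = 53.8% / 100 = 0.538
MV = 2.39 m^3 * 0.538 = 1.286 m^3

1.286


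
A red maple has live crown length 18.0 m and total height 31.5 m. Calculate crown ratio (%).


Formula: Crown Ratio = (Crown Length / Total Height) * 100
CR = (18.0 m / 31.5 m) * 100
CR = 0.5714 * 100 = 57.1%

57.1


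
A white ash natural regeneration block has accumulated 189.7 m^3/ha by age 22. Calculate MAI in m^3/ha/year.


Formula: MAI = Total Volume / Stand Age
MAI = 189.7 m^3/ha / 22 years
MAI = 8.62 m^3/ha/year

8.62


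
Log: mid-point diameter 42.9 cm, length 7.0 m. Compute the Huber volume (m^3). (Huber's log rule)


Huber: V = Am * L,  Am = pi*(Dm/200)^2
Am = pi*(42.9/200)^2 = 0.144545 m^2
V = 0.144545*7.0 = 1.0118 m^3

1.0118


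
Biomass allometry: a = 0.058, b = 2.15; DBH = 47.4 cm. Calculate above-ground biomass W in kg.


Formula: W = a * DBH^b  (allometric power law)
DBH^b = 47.4^2.15 = 4007.9605
W = 0.058 * 4007.9605 = 232.5 kg

232.5


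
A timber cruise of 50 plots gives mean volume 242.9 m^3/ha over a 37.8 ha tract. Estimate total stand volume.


Formula: Total Volume = Mean Volume per ha * Total Area
Total Volume = 242.9 m^3/ha * 37.8 ha
Total Volume = 9182 m^3

9182


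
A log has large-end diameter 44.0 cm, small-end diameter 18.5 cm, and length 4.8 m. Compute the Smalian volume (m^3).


Smalian: V = (A1 + A2)/2 * L,  A = pi*(D/200)^2
A1 = pi*(44.0/200)^2 = 0.152053 m^2
A2 = pi*(18.5/200)^2 = 0.02688 m^2
V = (0.152053+0.02688)/2*4.8 = 0.4294 m^3

0.4294


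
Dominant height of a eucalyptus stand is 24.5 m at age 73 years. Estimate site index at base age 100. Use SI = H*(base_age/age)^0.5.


Formula: SI = H_dom * (base_age / age)^0.5
Age ratio = 100 / 73 = 1.36986
sqrt(age_ratio) = 1.17041
SI = 24.5 * 1.17041 = 28.7 m

28.7


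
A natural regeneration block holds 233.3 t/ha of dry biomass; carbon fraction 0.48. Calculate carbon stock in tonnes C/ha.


Formula: Carbon Stock = Biomass * Carbon Fraction
C = 233.3 t/ha * 0.48
C = 112.0 t C/ha

112.0


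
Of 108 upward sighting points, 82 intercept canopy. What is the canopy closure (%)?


Formula: Canopy closure = covered points / total points * 100
Closure = 82 / 108 * 100
Closure = 0.7593 * 100 = 75.9%

75.9


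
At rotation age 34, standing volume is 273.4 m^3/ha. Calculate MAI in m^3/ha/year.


Formula: MAI = Total Volume / Stand Age
MAI = 273.4 m^3/ha / 34 years
MAI = 8.04 m^3/ha/year

8.04


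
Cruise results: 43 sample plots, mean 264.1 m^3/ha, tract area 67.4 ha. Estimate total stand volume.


Formula: Total Volume = Mean Volume per ha * Total Area
Total Volume = 264.1 m^3/ha * 67.4 ha
Total Volume = 17800 m^3

17800


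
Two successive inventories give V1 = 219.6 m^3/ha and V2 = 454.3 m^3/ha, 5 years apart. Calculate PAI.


Formula: PAI = (V_T2 - V_T1) / (T2 - T1)
Volume increment = 454.3 - 219.6 = 234.7 m^3/ha
PAI = 234.7 / 5 = 46.94 m^3/ha/year

46.94


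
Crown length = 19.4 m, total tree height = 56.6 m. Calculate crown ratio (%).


Formula: Crown Ratio = (Crown Length / Total Height) * 100
CR = (19.4 m / 56.6 m) * 100
CR = 0.3428 * 100 = 34.3%

34.3


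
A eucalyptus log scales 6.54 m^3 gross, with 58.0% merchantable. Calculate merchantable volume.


Formula: MV = V_total * (merchantable_pct / 100)
Merchantable fraction = 58.0% / 100 = 0.58
MV = 6.54 m^3 * 0.58 = 3.793 m^3

3.793


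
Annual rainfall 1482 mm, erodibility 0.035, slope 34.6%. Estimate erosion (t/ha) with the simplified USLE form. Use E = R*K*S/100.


Formula: E = R * K * S / 100  (simplified USLE)
R * K = 1482 * 0.035 = 51.87
E = 51.87 * 34.6 / 100 = 17.95 t/ha

17.95


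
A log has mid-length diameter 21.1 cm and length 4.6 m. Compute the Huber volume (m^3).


Huber: V = Am * L,  Am = pi*(Dm/200)^2
Am = pi*(21.1/200)^2 = 0.034967 m^2
V = 0.034967*4.6 = 0.1608 m^3

0.1608


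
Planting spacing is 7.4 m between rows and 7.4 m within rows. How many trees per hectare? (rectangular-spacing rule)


Formula: TPH = 10000 m^2/ha / (spacing_x * spacing_y)
Area per tree = 7.4 m * 7.4 m = 54.76 m^2
TPH = 10000 / 54.76 = 183 trees/ha

183


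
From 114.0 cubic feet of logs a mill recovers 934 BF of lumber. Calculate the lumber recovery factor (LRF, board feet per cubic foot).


Formula: LRF = Lumber Output (BF) / Log Input (ft^3)
LRF = 934 BF / 114.0 ft^3
LRF = 8.19 BF/ft^3

8.19


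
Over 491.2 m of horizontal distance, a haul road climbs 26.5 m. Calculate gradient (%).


Formula: Gradient = rise / run * 100
Gradient = 26.5 / 491.2 * 100 = 5.4%

5.4


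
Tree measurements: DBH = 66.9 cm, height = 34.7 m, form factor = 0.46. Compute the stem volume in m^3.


Formula: V = pi * (DBH/200)^2 * H * ff
Radius = DBH/200 = 66.9/200 = 0.3345 m
Radius^2 = 0.3345^2 = 0.11189025 m^2
V = pi * 0.11189025 * 34.7 * 0.46
V = 5.611 m^3

5.611


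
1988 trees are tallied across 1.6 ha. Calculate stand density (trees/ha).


Formula: Stand Density = N_trees / Area_ha
Density = 1988 trees / 1.6 ha
Density = 1243 trees/ha

1243


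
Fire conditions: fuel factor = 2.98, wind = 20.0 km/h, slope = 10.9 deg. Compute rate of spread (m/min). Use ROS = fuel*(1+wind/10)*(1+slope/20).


Formula: ROS = fuel * (1 + wind/10) * (1 + slope/20)
Wind factor = 1 + 20.0/10 = 3.0
Slope factor = 1 + 10.9/20 = 1.545
ROS = 2.98 * 3.0 * 1.545 = 13.81 m/min

13.81


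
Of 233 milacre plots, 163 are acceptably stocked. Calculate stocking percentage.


Formula: Stocking % = stocked plots / total plots * 100
Stocking = 163 / 233 * 100
Stocking = 0.6996 * 100 = 70.0%

70.0


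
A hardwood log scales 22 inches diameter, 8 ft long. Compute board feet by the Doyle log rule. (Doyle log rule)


Doyle: BF = (D - 4)^2 * L / 16
Adjusted diameter = 22 - 4 = 18 in
(D-4)^2 = 18^2 = 324
BF = 324 * 8 / 16 = 162 BF

162


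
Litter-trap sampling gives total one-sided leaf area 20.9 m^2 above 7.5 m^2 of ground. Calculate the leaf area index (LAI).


Formula: LAI = total leaf area / ground area  (dimensionless)
LAI = 20.9 m^2 / 7.5 m^2
LAI = 2.79

2.79


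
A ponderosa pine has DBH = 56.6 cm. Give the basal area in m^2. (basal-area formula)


Formula: BA = pi * (DBH/2)^2 / 10000  (cm^2 to m^2)
Radius = DBH/2 = 56.6/2 = 28.3 cm
BA = pi * 28.3^2 / 10000
   = 2516.0701 cm^2 / 10000
   = 0.2516 m^2

0.2516


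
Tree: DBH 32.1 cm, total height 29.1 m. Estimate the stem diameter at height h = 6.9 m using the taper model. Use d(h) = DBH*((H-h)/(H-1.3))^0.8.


Taper: d(h) = DBH * ((H - h) / (H - 1.3))^0.8
Numerator = H - h = 29.1 - 6.9 = 22.2 m
Denominator = H - 1.3 = 29.1 - 1.3 = 27.8 m
Ratio = 22.2 / 27.8 = 0.79856
d = 32.1 * 0.79856^0.8 = 26.8 cm

26.8


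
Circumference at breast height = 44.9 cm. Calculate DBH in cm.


Formula: DBH = C / pi
DBH = 44.9 / pi
pi = 3.14159...
DBH = 14.3 cm

14.3


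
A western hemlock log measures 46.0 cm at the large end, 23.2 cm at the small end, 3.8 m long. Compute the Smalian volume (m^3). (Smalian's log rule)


Smalian: V = (A1 + A2)/2 * L,  A = pi*(D/200)^2
A1 = pi*(46.0/200)^2 = 0.16619 m^2
A2 = pi*(23.2/200)^2 = 0.042273 m^2
V = (0.16619+0.042273)/2*3.8 = 0.3961 m^3

0.3961


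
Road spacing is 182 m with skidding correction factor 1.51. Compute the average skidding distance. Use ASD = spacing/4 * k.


Formula: ASD = (spacing / 4) * correction
Uncorrected distance = spacing / 4 = 182 / 4 = 45.5 m
ASD = 45.5 * 1.51 = 69 m

69


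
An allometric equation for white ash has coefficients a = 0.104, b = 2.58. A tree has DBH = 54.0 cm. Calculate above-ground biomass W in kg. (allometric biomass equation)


Formula: W = a * DBH^b  (allometric power law)
DBH^b = 54.0^2.58 = 29483.287
W = 0.104 * 29483.287 = 3066.3 kg

3066.3


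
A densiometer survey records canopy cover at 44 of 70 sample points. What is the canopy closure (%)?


Formula: Canopy closure = covered points / total points * 100
Closure = 44 / 70 * 100
Closure = 0.6286 * 100 = 62.9%

62.9


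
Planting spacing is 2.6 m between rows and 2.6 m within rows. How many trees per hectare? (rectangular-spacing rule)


Formula: TPH = 10000 m^2/ha / (spacing_x * spacing_y)
Area per tree = 2.6 m * 2.6 m = 6.76 m^2
TPH = 10000 / 6.76 = 1479 trees/ha

1479


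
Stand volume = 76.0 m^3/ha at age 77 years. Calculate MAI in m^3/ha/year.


Formula: MAI = Total Volume / Stand Age
MAI = 76.0 m^3/ha / 77 years
MAI = 0.99 m^3/ha/year

0.99


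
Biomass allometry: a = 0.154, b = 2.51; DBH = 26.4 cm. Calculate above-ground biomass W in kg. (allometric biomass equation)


Formula: W = a * DBH^b  (allometric power law)
DBH^b = 26.4^2.51 = 3700.2056
W = 0.154 * 3700.2056 = 569.8 kg

569.8


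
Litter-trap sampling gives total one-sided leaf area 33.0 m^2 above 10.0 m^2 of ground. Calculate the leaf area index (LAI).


Formula: LAI = total leaf area / ground area  (dimensionless)
LAI = 33.0 m^2 / 10.0 m^2
LAI = 3.3

3.3


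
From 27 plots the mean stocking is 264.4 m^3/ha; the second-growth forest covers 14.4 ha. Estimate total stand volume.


Formula: Total Volume = Mean Volume per ha * Total Area
Total Volume = 264.4 m^3/ha * 14.4 ha
Total Volume = 3807 m^3

3807


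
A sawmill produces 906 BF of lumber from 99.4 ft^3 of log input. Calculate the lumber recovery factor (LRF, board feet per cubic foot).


Formula: LRF = Lumber Output (BF) / Log Input (ft^3)
LRF = 906 BF / 99.4 ft^3
LRF = 9.11 BF/ft^3

9.11


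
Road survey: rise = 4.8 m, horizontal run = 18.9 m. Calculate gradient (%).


Formula: Gradient = rise / run * 100
Gradient = 4.8 / 18.9 * 100 = 25.4%

25.4


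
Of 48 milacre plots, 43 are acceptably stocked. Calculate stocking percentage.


Formula: Stocking % = stocked plots / total plots * 100
Stocking = 43 / 48 * 100
Stocking = 0.8958 * 100 = 89.6%

89.6


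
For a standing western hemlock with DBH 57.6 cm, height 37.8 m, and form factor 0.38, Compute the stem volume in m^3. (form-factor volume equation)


Formula: V = pi * (DBH/200)^2 * H * ff
Radius = DBH/200 = 57.6/200 = 0.288 m
Radius^2 = 0.288^2 = 0.082944 m^2
V = pi * 0.082944 * 37.8 * 0.38
V = 3.743 m^3

3.743


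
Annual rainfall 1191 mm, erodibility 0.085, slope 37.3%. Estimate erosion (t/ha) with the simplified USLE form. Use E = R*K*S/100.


Formula: E = R * K * S / 100  (simplified USLE)
R * K = 1191 * 0.085 = 101.235
E = 101.235 * 37.3 / 100 = 37.76 t/ha

37.76


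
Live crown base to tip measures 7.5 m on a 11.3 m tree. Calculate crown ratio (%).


Formula: Crown Ratio = (Crown Length / Total Height) * 100
CR = (7.5 m / 11.3 m) * 100
CR = 0.6637 * 100 = 66.4%

66.4


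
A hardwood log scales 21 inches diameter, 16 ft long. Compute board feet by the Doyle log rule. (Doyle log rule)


Doyle: BF = (D - 4)^2 * L / 16
Adjusted diameter = 21 - 4 = 17 in
(D-4)^2 = 17^2 = 289
BF = 289 * 16 / 16 = 289 BF

289


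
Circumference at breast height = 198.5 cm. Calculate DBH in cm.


Formula: DBH = C / pi
DBH = 198.5 / pi
pi = 3.14159...
DBH = 63.2 cm

63.2


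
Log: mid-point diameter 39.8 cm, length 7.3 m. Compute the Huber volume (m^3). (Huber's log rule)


Huber: V = Am * L,  Am = pi*(Dm/200)^2
Am = pi*(39.8/200)^2 = 0.12441 m^2
V = 0.12441*7.3 = 0.9082 m^3

0.9082


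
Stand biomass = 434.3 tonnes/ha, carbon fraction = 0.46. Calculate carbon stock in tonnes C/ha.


Formula: Carbon Stock = Biomass * Carbon Fraction
C = 434.3 t/ha * 0.46
C = 199.8 t C/ha

199.8


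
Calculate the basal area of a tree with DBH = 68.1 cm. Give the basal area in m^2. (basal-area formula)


Formula: BA = pi * (DBH/2)^2 / 10000  (cm^2 to m^2)
Radius = DBH/2 = 68.1/2 = 34.05 cm
BA = pi * 34.05^2 / 10000
   = 3642.3704 cm^2 / 10000
   = 0.3642 m^2

0.3642


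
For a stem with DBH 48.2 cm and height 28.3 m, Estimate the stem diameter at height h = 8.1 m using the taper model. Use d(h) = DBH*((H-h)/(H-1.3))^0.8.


Taper: d(h) = DBH * ((H - h) / (H - 1.3))^0.8
Numerator = H - h = 28.3 - 8.1 = 20.2 m
Denominator = H - 1.3 = 28.3 - 1.3 = 27.0 m
Ratio = 20.2 / 27.0 = 0.74815
d = 48.2 * 0.74815^0.8 = 38.2 cm

38.2


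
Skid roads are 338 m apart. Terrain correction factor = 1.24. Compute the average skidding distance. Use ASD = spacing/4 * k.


Formula: ASD = (spacing / 4) * correction
Uncorrected distance = spacing / 4 = 338 / 4 = 84.5 m
ASD = 84.5 * 1.24 = 105 m

105


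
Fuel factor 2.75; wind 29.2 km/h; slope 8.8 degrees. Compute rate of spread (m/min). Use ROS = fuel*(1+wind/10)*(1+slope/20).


Formula: ROS = fuel * (1 + wind/10) * (1 + slope/20)
Wind factor = 1 + 29.2/10 = 3.92
Slope factor = 1 + 8.8/20 = 1.44
ROS = 2.75 * 3.92 * 1.44 = 15.52 m/min

15.52


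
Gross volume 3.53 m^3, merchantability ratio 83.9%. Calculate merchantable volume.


Formula: MV = V_total * (merchantable_pct / 100)
Merchantable fraction = 83.9% / 100 = 0.839
MV = 3.53 m^3 * 0.839 = 2.962 m^3

2.962


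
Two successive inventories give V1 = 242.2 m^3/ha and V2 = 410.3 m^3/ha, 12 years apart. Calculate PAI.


Formula: PAI = (V_T2 - V_T1) / (T2 - T1)
Volume increment = 410.3 - 242.2 = 168.1 m^3/ha
PAI = 168.1 / 12 = 14.01 m^3/ha/year

14.01


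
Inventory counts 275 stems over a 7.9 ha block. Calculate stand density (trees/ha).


Formula: Stand Density = N_trees / Area_ha
Density = 275 trees / 7.9 ha
Density = 35 trees/ha

35


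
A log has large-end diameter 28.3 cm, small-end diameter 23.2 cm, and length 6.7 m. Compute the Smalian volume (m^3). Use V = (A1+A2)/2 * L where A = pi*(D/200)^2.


Smalian: V = (A1 + A2)/2 * L,  A = pi*(D/200)^2
A1 = pi*(28.3/200)^2 = 0.062902 m^2
A2 = pi*(23.2/200)^2 = 0.042273 m^2
V = (0.062902+0.042273)/2*6.7 = 0.3523 m^3

0.3523


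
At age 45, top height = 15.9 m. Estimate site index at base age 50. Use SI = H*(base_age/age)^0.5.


Formula: SI = H_dom * (base_age / age)^0.5
Age ratio = 50 / 45 = 1.11111
sqrt(age_ratio) = 1.05409
SI = 15.9 * 1.05409 = 16.8 m

16.8


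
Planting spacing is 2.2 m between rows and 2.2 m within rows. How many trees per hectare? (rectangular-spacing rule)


Formula: TPH = 10000 m^2/ha / (spacing_x * spacing_y)
Area per tree = 2.2 m * 2.2 m = 4.84 m^2
TPH = 10000 / 4.84 = 2066 trees/ha

2066


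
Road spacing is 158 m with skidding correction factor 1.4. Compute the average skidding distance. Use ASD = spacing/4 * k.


Formula: ASD = (spacing / 4) * correction
Uncorrected distance = spacing / 4 = 158 / 4 = 39.5 m
ASD = 39.5 * 1.4 = 55 m

55


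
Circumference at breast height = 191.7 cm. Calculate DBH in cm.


Formula: DBH = C / pi
DBH = 191.7 / pi
pi = 3.14159...
DBH = 61.0 cm

61.0


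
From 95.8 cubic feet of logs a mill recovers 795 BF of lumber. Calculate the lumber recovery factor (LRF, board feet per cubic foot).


Formula: LRF = Lumber Output (BF) / Log Input (ft^3)
LRF = 795 BF / 95.8 ft^3
LRF = 8.3 BF/ft^3

8.3


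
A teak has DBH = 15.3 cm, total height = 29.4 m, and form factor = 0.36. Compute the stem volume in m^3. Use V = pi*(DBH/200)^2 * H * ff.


Formula: V = pi * (DBH/200)^2 * H * ff
Radius = DBH/200 = 15.3/200 = 0.0765 m
Radius^2 = 0.0765^2 = 0.00585225 m^2
V = pi * 0.00585225 * 29.4 * 0.36
V = 0.195 m^3

0.195


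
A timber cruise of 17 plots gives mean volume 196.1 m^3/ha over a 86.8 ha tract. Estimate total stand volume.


Formula: Total Volume = Mean Volume per ha * Total Area
Total Volume = 196.1 m^3/ha * 86.8 ha
Total Volume = 17021 m^3

17021


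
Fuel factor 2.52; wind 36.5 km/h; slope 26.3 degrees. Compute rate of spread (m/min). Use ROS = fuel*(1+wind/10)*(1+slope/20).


Formula: ROS = fuel * (1 + wind/10) * (1 + slope/20)
Wind factor = 1 + 36.5/10 = 4.65
Slope factor = 1 + 26.3/20 = 2.315
ROS = 2.52 * 4.65 * 2.315 = 27.13 m/min

27.13


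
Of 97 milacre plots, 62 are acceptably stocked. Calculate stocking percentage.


Formula: Stocking % = stocked plots / total plots * 100
Stocking = 62 / 97 * 100
Stocking = 0.6392 * 100 = 63.9%

63.9


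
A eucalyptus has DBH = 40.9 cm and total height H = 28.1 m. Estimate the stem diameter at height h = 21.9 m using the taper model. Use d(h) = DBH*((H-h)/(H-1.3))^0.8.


Taper: d(h) = DBH * ((H - h) / (H - 1.3))^0.8
Numerator = H - h = 28.1 - 21.9 = 6.2 m
Denominator = H - 1.3 = 28.1 - 1.3 = 26.8 m
Ratio = 6.2 / 26.8 = 0.23134
d = 40.9 * 0.23134^0.8 = 12.7 cm

12.7


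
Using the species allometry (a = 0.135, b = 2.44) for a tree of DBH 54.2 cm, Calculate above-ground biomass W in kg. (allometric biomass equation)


Formula: W = a * DBH^b  (allometric power law)
DBH^b = 54.2^2.44 = 17019.9492
W = 0.135 * 17019.9492 = 2297.7 kg

2297.7


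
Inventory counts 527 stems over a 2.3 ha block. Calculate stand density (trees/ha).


Formula: Stand Density = N_trees / Area_ha
Density = 527 trees / 2.3 ha
Density = 229 trees/ha

229


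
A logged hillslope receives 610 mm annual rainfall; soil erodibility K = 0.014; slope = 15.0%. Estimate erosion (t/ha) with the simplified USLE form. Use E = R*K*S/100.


Formula: E = R * K * S / 100  (simplified USLE)
R * K = 610 * 0.014 = 8.54
E = 8.54 * 15.0 / 100 = 1.28 t/ha

1.28


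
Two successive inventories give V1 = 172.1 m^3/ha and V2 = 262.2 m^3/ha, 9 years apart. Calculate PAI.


Formula: PAI = (V_T2 - V_T1) / (T2 - T1)
Volume increment = 262.2 - 172.1 = 90.1 m^3/ha
PAI = 90.1 / 9 = 10.01 m^3/ha/year

10.01


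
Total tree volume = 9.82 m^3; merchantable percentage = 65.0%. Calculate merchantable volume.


Formula: MV = V_total * (merchantable_pct / 100)
Merchantable fraction = 65.0% / 100 = 0.65
MV = 9.82 m^3 * 0.65 = 6.383 m^3

6.383


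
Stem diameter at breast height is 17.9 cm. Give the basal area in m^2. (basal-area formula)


Formula: BA = pi * (DBH/2)^2 / 10000  (cm^2 to m^2)
Radius = DBH/2 = 17.9/2 = 8.95 cm
BA = pi * 8.95^2 / 10000
   = 251.6494 cm^2 / 10000
   = 0.0252 m^2

0.0252


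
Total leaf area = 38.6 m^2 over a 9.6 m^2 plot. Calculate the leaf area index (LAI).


Formula: LAI = total leaf area / ground area  (dimensionless)
LAI = 38.6 m^2 / 9.6 m^2
LAI = 4.02

4.02


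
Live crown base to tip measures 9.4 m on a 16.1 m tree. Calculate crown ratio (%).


Formula: Crown Ratio = (Crown Length / Total Height) * 100
CR = (9.4 m / 16.1 m) * 100
CR = 0.5839 * 100 = 58.4%

58.4


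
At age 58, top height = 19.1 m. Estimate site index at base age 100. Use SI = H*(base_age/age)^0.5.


Formula: SI = H_dom * (base_age / age)^0.5
Age ratio = 100 / 58 = 1.72414
sqrt(age_ratio) = 1.31306
SI = 19.1 * 1.31306 = 25.1 m

25.1


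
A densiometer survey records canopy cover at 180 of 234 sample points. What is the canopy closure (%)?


Formula: Canopy closure = covered points / total points * 100
Closure = 180 / 234 * 100
Closure = 0.7692 * 100 = 76.9%

76.9


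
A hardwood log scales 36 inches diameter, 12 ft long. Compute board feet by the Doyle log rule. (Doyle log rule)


Doyle: BF = (D - 4)^2 * L / 16
Adjusted diameter = 36 - 4 = 32 in
(D-4)^2 = 32^2 = 1024
BF = 1024 * 12 / 16 = 768 BF

768


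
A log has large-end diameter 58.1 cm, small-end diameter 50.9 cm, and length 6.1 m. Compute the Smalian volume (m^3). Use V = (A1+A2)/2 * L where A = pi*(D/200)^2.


Smalian: V = (A1 + A2)/2 * L,  A = pi*(D/200)^2
A1 = pi*(58.1/200)^2 = 0.26512 m^2
A2 = pi*(50.9/200)^2 = 0.203482 m^2
V = (0.26512+0.203482)/2*6.1 = 1.4292 m^3

1.4292


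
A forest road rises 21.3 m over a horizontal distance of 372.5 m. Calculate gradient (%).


Formula: Gradient = rise / run * 100
Gradient = 21.3 / 372.5 * 100 = 5.7%

5.7


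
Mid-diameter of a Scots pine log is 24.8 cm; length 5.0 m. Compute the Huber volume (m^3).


Huber: V = Am * L,  Am = pi*(Dm/200)^2
Am = pi*(24.8/200)^2 = 0.048305 m^2
V = 0.048305*5.0 = 0.2415 m^3

0.2415


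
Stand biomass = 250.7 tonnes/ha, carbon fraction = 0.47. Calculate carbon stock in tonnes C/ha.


Formula: Carbon Stock = Biomass * Carbon Fraction
C = 250.7 t/ha * 0.47
C = 117.8 t C/ha

117.8


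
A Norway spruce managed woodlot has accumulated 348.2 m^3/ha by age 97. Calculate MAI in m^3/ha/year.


Formula: MAI = Total Volume / Stand Age
MAI = 348.2 m^3/ha / 97 years
MAI = 3.59 m^3/ha/year

3.59


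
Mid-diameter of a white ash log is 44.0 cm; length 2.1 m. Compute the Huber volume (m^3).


Huber: V = Am * L,  Am = pi*(Dm/200)^2
Am = pi*(44.0/200)^2 = 0.152053 m^2
V = 0.152053*2.1 = 0.3193 m^3

0.3193


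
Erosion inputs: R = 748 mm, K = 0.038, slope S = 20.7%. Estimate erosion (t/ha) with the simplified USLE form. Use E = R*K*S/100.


Formula: E = R * K * S / 100  (simplified USLE)
R * K = 748 * 0.038 = 28.424
E = 28.424 * 20.7 / 100 = 5.88 t/ha

5.88


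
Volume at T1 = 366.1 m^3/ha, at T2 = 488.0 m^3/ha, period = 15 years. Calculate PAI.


Formula: PAI = (V_T2 - V_T1) / (T2 - T1)
Volume increment = 488.0 - 366.1 = 121.9 m^3/ha
PAI = 121.9 / 15 = 8.13 m^3/ha/year

8.13


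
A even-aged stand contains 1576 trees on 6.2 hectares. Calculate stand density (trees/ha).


Formula: Stand Density = N_trees / Area_ha
Density = 1576 trees / 6.2 ha
Density = 254 trees/ha

254


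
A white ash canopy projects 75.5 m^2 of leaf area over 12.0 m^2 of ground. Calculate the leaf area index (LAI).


Formula: LAI = total leaf area / ground area  (dimensionless)
LAI = 75.5 m^2 / 12.0 m^2
LAI = 6.29

6.29


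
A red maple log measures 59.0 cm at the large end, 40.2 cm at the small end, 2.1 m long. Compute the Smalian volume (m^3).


Smalian: V = (A1 + A2)/2 * L,  A = pi*(D/200)^2
A1 = pi*(59.0/200)^2 = 0.273397 m^2
A2 = pi*(40.2/200)^2 = 0.126923 m^2
V = (0.273397+0.126923)/2*2.1 = 0.4203 m^3

0.4203


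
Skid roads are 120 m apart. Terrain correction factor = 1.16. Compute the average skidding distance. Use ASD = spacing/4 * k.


Formula: ASD = (spacing / 4) * correction
Uncorrected distance = spacing / 4 = 120 / 4 = 30 m
ASD = 30 * 1.16 = 35 m

35


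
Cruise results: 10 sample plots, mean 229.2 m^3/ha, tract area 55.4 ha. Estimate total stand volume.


Formula: Total Volume = Mean Volume per ha * Total Area
Total Volume = 229.2 m^3/ha * 55.4 ha
Total Volume = 12698 m^3

12698


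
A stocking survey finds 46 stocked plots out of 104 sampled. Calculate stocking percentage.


Formula: Stocking % = stocked plots / total plots * 100
Stocking = 46 / 104 * 100
Stocking = 0.4423 * 100 = 44.2%

44.2


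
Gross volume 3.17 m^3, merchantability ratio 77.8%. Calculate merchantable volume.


Formula: MV = V_total * (merchantable_pct / 100)
Merchantable fraction = 77.8% / 100 = 0.778
MV = 3.17 m^3 * 0.778 = 2.466 m^3

2.466


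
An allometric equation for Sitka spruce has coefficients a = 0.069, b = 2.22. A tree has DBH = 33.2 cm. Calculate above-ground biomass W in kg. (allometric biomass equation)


Formula: W = a * DBH^b  (allometric power law)
DBH^b = 33.2^2.22 = 2381.9166
W = 0.069 * 2381.9166 = 164.4 kg

164.4


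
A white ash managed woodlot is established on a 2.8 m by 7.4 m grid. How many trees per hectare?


Formula: TPH = 10000 m^2/ha / (spacing_x * spacing_y)
Area per tree = 2.8 m * 7.4 m = 20.72 m^2
TPH = 10000 / 20.72 = 483 trees/ha

483


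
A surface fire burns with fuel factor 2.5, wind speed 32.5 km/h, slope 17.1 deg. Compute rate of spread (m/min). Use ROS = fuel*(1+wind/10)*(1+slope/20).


Formula: ROS = fuel * (1 + wind/10) * (1 + slope/20)
Wind factor = 1 + 32.5/10 = 4.25
Slope factor = 1 + 17.1/20 = 1.855
ROS = 2.5 * 4.25 * 1.855 = 19.71 m/min

19.71


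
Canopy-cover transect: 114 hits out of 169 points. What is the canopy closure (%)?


Formula: Canopy closure = covered points / total points * 100
Closure = 114 / 169 * 100
Closure = 0.6746 * 100 = 67.5%

67.5


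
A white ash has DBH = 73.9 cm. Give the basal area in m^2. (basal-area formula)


Formula: BA = pi * (DBH/2)^2 / 10000  (cm^2 to m^2)
Radius = DBH/2 = 73.9/2 = 36.95 cm
BA = pi * 36.95^2 / 10000
   = 4289.2243 cm^2 / 10000
   = 0.4289 m^2

0.4289


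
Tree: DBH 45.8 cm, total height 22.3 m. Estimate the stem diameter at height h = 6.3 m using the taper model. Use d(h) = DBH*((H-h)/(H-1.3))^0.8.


Taper: d(h) = DBH * ((H - h) / (H - 1.3))^0.8
Numerator = H - h = 22.3 - 6.3 = 16.0 m
Denominator = H - 1.3 = 22.3 - 1.3 = 21.0 m
Ratio = 16.0 / 21.0 = 0.7619
d = 45.8 * 0.7619^0.8 = 36.8 cm

36.8


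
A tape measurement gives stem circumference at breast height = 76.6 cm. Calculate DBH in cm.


Formula: DBH = C / pi
DBH = 76.6 / pi
pi = 3.14159...
DBH = 24.4 cm

24.4


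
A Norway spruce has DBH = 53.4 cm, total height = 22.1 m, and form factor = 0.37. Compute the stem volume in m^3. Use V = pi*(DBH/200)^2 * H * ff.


Formula: V = pi * (DBH/200)^2 * H * ff
Radius = DBH/200 = 53.4/200 = 0.267 m
Radius^2 = 0.267^2 = 0.071289 m^2
V = pi * 0.071289 * 22.1 * 0.37
V = 1.831 m^3

1.831


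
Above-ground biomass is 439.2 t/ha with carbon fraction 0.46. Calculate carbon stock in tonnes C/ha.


Formula: Carbon Stock = Biomass * Carbon Fraction
C = 439.2 t/ha * 0.46
C = 202.0 t C/ha

202.0


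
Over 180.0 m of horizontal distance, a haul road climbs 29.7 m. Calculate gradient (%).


Formula: Gradient = rise / run * 100
Gradient = 29.7 / 180.0 * 100 = 16.5%

16.5


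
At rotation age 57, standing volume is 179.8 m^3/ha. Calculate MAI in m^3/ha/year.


Formula: MAI = Total Volume / Stand Age
MAI = 179.8 m^3/ha / 57 years
MAI = 3.15 m^3/ha/year

3.15


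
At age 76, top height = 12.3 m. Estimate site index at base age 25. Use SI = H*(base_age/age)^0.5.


Formula: SI = H_dom * (base_age / age)^0.5
Age ratio = 25 / 76 = 0.32895
sqrt(age_ratio) = 0.57354
SI = 12.3 * 0.57354 = 7.1 m

7.1


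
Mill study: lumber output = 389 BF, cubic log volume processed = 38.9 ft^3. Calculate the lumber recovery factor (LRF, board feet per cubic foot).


Formula: LRF = Lumber Output (BF) / Log Input (ft^3)
LRF = 389 BF / 38.9 ft^3
LRF = 10.0 BF/ft^3

10.0


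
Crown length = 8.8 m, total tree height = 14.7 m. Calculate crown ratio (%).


Formula: Crown Ratio = (Crown Length / Total Height) * 100
CR = (8.8 m / 14.7 m) * 100
CR = 0.5986 * 100 = 59.9%

59.9


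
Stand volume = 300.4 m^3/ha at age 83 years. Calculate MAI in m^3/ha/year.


Formula: MAI = Total Volume / Stand Age
MAI = 300.4 m^3/ha / 83 years
MAI = 3.62 m^3/ha/year

3.62


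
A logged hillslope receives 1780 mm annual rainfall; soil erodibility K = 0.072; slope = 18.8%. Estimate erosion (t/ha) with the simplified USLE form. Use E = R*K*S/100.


Formula: E = R * K * S / 100  (simplified USLE)
R * K = 1780 * 0.072 = 128.16
E = 128.16 * 18.8 / 100 = 24.09 t/ha

24.09


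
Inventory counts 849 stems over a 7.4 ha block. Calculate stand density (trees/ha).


Formula: Stand Density = N_trees / Area_ha
Density = 849 trees / 7.4 ha
Density = 115 trees/ha

115


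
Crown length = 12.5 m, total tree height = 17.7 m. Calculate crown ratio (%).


Formula: Crown Ratio = (Crown Length / Total Height) * 100
CR = (12.5 m / 17.7 m) * 100
CR = 0.7062 * 100 = 70.6%

70.6


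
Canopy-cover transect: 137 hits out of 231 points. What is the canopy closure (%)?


Formula: Canopy closure = covered points / total points * 100
Closure = 137 / 231 * 100
Closure = 0.5931 * 100 = 59.3%

59.3


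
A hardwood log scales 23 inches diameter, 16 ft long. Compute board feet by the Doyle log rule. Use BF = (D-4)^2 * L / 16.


Doyle: BF = (D - 4)^2 * L / 16
Adjusted diameter = 23 - 4 = 19 in
(D-4)^2 = 19^2 = 361
BF = 361 * 16 / 16 = 361 BF

361


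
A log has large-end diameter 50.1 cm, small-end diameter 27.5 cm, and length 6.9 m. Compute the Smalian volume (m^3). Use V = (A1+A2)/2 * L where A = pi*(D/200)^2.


Smalian: V = (A1 + A2)/2 * L,  A = pi*(D/200)^2
A1 = pi*(50.1/200)^2 = 0.197136 m^2
A2 = pi*(27.5/200)^2 = 0.059396 m^2
V = (0.197136+0.059396)/2*6.9 = 0.885 m^3

0.885


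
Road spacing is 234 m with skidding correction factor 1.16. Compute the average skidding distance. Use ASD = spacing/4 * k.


Formula: ASD = (spacing / 4) * correction
Uncorrected distance = spacing / 4 = 234 / 4 = 58.5 m
ASD = 58.5 * 1.16 = 68 m

68


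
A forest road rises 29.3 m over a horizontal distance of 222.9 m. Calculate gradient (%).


Formula: Gradient = rise / run * 100
Gradient = 29.3 / 222.9 * 100 = 13.1%

13.1


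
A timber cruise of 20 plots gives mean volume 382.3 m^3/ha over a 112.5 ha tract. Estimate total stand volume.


Formula: Total Volume = Mean Volume per ha * Total Area
Total Volume = 382.3 m^3/ha * 112.5 ha
Total Volume = 43009 m^3

43009


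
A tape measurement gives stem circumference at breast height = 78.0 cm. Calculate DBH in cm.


Formula: DBH = C / pi
DBH = 78.0 / pi
pi = 3.14159...
DBH = 24.8 cm

24.8


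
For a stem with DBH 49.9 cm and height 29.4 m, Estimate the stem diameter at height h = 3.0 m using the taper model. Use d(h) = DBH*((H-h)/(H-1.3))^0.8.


Taper: d(h) = DBH * ((H - h) / (H - 1.3))^0.8
Numerator = H - h = 29.4 - 3.0 = 26.4 m
Denominator = H - 1.3 = 29.4 - 1.3 = 28.1 m
Ratio = 26.4 / 28.1 = 0.9395
d = 49.9 * 0.9395^0.8 = 47.5 cm

47.5


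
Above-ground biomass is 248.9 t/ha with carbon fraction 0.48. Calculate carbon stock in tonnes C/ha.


Formula: Carbon Stock = Biomass * Carbon Fraction
C = 248.9 t/ha * 0.48
C = 119.5 t C/ha

119.5


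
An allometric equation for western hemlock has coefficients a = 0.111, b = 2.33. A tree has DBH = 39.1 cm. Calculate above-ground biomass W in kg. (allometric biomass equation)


Formula: W = a * DBH^b  (allometric power law)
DBH^b = 39.1^2.33 = 5125.9202
W = 0.111 * 5125.9202 = 569.0 kg

569.0


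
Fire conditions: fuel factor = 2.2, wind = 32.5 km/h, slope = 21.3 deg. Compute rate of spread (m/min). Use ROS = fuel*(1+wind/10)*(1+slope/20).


Formula: ROS = fuel * (1 + wind/10) * (1 + slope/20)
Wind factor = 1 + 32.5/10 = 4.25
Slope factor = 1 + 21.3/20 = 2.065
ROS = 2.2 * 4.25 * 2.065 = 19.31 m/min

19.31


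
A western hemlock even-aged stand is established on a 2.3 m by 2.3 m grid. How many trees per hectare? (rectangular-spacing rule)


Formula: TPH = 10000 m^2/ha / (spacing_x * spacing_y)
Area per tree = 2.3 m * 2.3 m = 5.29 m^2
TPH = 10000 / 5.29 = 1890 trees/ha

1890


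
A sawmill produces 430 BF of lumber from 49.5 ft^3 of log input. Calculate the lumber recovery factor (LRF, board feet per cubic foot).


Formula: LRF = Lumber Output (BF) / Log Input (ft^3)
LRF = 430 BF / 49.5 ft^3
LRF = 8.69 BF/ft^3

8.69
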